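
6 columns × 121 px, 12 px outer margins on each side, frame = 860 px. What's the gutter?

22 px

Take off 24 px of margins, leaving 836 px.
6·121 + 5g = 836 → 5g = 110 → g = 22 px.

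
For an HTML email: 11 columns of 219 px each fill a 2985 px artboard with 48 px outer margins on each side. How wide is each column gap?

48 px

Content width = 2985 − 2·48 = 2889 px.
11·219 + 10g = 2889 → 10g = 480 → g = 48 px.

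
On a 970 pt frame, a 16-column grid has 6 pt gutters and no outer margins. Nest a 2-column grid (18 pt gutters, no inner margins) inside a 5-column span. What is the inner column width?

140.5 pt

970 − 15·6 = 880; ÷16 gives c = 55 pt.
5-column span = 5·55 + 4·6 = 299 pt.
2 columns + 1 gutter: 2d + 1·18 = 299.
2d = 299 − 18 = 281, so d = 140.5 pt.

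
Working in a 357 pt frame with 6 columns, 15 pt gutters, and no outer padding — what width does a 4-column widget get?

6c + 5·15 = 357 → 6c = 282 → c = 47 pt.
Span of 4: 4·47 + 3·15 = 188 + 45 = 233 pt.

233 pt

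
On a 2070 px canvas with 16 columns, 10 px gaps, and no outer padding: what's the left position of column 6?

16 columns + 15 gaps: 16c + 15·10 = 2070.
16c = 2070 − 150 = 1920, so c = 120 px.
No margin, so column 6 starts at 5·(column + gutter) = 5·130 = 650 px.

650 px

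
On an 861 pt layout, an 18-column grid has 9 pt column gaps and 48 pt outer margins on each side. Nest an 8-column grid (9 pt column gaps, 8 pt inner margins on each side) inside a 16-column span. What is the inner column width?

75 pt

Subtract both margins: 861 − 2·48 = 765 pt.
765 − 17·9 = 612; ÷18 gives c = 34 pt.
16-column span = 16·34 + 15·9 = 679 pt.
Inner content = 679 − 2·8 = 663 pt.
8d + 7·9 = 663 → 8d = 600 → d = 75 pt.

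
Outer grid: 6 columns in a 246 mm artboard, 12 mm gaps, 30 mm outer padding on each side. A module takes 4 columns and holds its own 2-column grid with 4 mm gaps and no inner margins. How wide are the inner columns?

Take off 60 mm of margins, leaving 186 mm.
6 columns + 5 gaps: 6c + 5·12 = 186.
6c = 186 − 60 = 126, so c = 21 mm.
4-column span = 4·21 + 3·12 = 120 mm.
2d + 1·4 = 120 → 2d = 116 → d = 58 mm.

58 mm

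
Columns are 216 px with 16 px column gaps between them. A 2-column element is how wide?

2 columns plus 1 column gap: 432 + 16 = 448 px.

448 px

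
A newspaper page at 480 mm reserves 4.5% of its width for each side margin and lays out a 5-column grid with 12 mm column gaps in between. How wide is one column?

Each margin = 4.5% of 480 = 21.6 mm; content = 480 − 2·21.6 = 436.8 mm.
5c + 4·12 = 436.8 → 5c = 388.8 → c = 77.76 mm.

77.76 mm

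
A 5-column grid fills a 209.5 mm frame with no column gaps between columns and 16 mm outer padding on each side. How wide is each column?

Subtract both margins: 209.5 − 2·16 = 177.5 mm.
177.5 / 5 = 35.5 mm per column.

35.5 mm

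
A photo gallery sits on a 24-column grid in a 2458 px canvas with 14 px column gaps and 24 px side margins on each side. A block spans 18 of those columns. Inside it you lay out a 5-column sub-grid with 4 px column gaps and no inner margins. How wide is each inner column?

357.6 px

Inside the margins: 2458 − 48 = 2410 px.
24c + 23·14 = 2410 → 24c = 2088 → c = 87 px.
18 columns plus 17 column gaps: 1566 + 238 = 1804 px.
Subtracting 4 column gaps of 4 leaves 1788 for 5 columns, so d = 357.6 px.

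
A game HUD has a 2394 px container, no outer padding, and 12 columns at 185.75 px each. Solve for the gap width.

15 px

12·185.75 + 11g = 2394 → 11g = 165 → g = 15 px.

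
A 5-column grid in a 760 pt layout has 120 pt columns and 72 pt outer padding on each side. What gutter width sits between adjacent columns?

Take off 144 pt of margins, leaving 616 pt.
5 columns take 5·120 = 600 pt; remaining 16 splits into 4 gutters.
g = 16 / 4 = 4 pt.

4 pt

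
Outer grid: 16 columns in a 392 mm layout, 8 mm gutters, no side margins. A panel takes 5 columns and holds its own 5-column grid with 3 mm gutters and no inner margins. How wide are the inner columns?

21 mm

16c + 15·8 = 392 → 16c = 272 → c = 17 mm.
Span of 5: 5·17 + 4·8 = 85 + 32 = 117 mm.
117 − 4·3 = 105; ÷5 gives d = 21 mm.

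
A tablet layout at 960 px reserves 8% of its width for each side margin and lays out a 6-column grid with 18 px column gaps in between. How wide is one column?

119.4 px

Each margin = 8% of 960 = 76.8 px; content = 960 − 2·76.8 = 806.4 px.
806.4 − 5·18 = 716.4; ÷6 gives c = 119.4 px.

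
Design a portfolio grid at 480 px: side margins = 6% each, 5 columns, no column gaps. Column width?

84.48 px

480 × (1 − 2·6%) = 480 × 88% = 422.4 px for the columns.
422.4 / 5 = 84.48 px per column.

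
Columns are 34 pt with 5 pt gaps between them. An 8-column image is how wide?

307 pt

8-column span = 8·34 + 7·5 = 307 pt.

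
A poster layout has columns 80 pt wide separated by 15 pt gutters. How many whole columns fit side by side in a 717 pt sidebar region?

7 columns

Each extra column adds 80 + 15 = 95 pt.
(717 + 15) / 95 = 7.71, so 7 columns fit.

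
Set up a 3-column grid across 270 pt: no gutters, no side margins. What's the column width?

90 pt

270 / 3 = 90 pt per column.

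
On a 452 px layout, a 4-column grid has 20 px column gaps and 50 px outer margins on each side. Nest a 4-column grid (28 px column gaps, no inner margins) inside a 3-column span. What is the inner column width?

Subtract both margins: 452 − 2·50 = 352 px.
Subtracting 3 column gaps of 20 leaves 292 for 4 columns, so c = 73 px.
3-column span = 3·73 + 2·20 = 259 px.
259 − 3·28 = 175; ÷4 gives d = 43.75 px.

43.75 px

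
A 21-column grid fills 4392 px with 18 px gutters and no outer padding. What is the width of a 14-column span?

2922 px

21 columns + 20 gutters: 21c + 20·18 = 4392.
21c = 4392 − 360 = 4032, so c = 192 px.
14 columns plus 13 gutters: 2688 + 234 = 2922 px.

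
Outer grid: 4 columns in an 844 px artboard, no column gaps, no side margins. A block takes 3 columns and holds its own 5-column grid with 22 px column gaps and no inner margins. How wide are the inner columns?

109 px

4c = 844 → c = 211 px.
With no column gaps, 3 columns span 3·211 = 633 px.
633 − 4·22 = 545; ÷5 gives d = 109 px.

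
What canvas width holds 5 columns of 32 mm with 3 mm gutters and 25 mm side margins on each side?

222 mm

Total width: 2·25 + 5·32 + 4·3 = 222 mm.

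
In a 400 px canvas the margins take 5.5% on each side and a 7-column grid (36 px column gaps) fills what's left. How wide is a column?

400 × (1 − 2·5.5%) = 400 × 89% = 356 px for the columns.
356 − 6·36 = 140; ÷7 gives c = 20 px.

20 px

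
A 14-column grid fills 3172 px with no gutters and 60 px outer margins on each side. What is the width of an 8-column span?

Take off 120 px of margins, leaving 3052 px.
With no gutters, each column is 3052/14 = 218 px.
With no gutters, 8 columns span 8·218 = 1744 px.

1744 px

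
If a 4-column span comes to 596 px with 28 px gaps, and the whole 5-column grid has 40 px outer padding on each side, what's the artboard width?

832 px

596 − 3·28 = 512; ÷4 gives c = 128 px.
Adding margins, columns and gutters: 80 + 640 + 112 = 832 px.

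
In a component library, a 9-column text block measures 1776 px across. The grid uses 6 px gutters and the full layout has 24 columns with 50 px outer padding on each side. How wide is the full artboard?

9c + 8·6 = 1776 → 9c = 1728 → c = 192 px.
Total width: 2·50 + 24·192 + 23·6 = 4846 px.

4846 px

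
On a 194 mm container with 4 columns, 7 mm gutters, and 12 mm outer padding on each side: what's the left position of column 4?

144.75 mm

Content = 194 − 2·12 = 170 mm.
Subtracting 3 gutters of 7 leaves 149 for 4 columns, so c = 37.25 mm.
Each column+gutter stride is 44.25 mm; 3 of them past the 12 mm margin is 12 + 132.75 = 144.75 mm.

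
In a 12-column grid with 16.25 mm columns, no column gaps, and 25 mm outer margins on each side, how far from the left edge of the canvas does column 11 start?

187.5 mm

Column 11 starts at margin + 10·(column + gutter) = 25 + 10·16.25 = 187.5 mm.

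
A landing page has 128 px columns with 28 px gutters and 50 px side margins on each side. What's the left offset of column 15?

Each column+gutter stride is 156 px; 14 of them past the 50 px margin is 50 + 2184 = 2234 px.

2234 px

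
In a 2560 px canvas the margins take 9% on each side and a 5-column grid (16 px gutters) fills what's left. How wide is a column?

Each margin = 9% of 2560 = 230.4 px; content = 2560 − 2·230.4 = 2099.2 px.
Subtracting 4 gutters of 16 leaves 2035.2 for 5 columns, so c = 407.04 px.

407.04 px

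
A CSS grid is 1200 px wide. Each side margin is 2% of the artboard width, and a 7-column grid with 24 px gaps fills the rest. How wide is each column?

144 px

Each margin = 2% of 1200 = 24 px; content = 1200 − 2·24 = 1152 px.
7c + 6·24 = 1152 → 7c = 1008 → c = 144 px.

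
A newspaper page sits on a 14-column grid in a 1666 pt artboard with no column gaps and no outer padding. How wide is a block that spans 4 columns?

With no column gaps, each column is 1666/14 = 119 pt.
With no column gaps, 4 columns span 4·119 = 476 pt.

476 pt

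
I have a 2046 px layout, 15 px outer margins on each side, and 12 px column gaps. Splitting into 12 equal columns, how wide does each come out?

157 px

Subtract both margins: 2046 − 2·15 = 2016 px.
Subtracting 11 column gaps of 12 leaves 1884 for 12 columns, so c = 157 px.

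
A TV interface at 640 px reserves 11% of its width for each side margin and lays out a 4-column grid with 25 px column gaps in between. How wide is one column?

106.05 px

Margins: 11% × 640 = 70.4 px each, so content = 640 − 140.8 = 499.2 px.
4c + 3·25 = 499.2 → 4c = 424.2 → c = 106.05 px.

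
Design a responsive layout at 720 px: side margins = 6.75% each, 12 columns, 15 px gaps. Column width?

38.15 px

Each margin = 6.75% of 720 = 48.6 px; content = 720 − 2·48.6 = 622.8 px.
12 columns + 11 gaps: 12c + 11·15 = 622.8.
12c = 622.8 − 165 = 457.8, so c = 38.15 px.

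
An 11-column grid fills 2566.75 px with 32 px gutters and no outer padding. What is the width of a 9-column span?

2094.25 px

11 columns + 10 gutters: 11c + 10·32 = 2566.75.
11c = 2566.75 − 320 = 2246.75, so c = 204.25 px.
9-column span = 9·204.25 + 8·32 = 2094.25 px.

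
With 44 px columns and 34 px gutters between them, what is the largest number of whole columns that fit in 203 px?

3 columns

k columns need k·44 + (k−1)·34 = k·78 − 34.
k·78 − 34 ≤ 203 → k ≤ 237 / 78 ≈ 3.04, so k = 3.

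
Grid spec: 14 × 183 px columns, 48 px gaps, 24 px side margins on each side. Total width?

Total width: 2·24 + 14·183 + 13·48 = 3234 px.

3234 px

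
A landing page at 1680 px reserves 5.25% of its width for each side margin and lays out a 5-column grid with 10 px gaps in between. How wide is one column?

292.72 px

Each margin = 5.25% of 1680 = 88.2 px; content = 1680 − 2·88.2 = 1503.6 px.
1503.6 − 4·10 = 1463.6; ÷5 gives c = 292.72 px.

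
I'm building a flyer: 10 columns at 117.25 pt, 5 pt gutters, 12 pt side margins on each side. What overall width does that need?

Adding margins, columns and gutters: 24 + 1172.5 + 45 = 1241.5 pt.

1241.5 pt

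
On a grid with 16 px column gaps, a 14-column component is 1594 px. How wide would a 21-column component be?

2399 px

14 columns + 13 column gaps: 14c + 13·16 = 1594.
14c = 1594 − 208 = 1386, so c = 99 px.
21 columns plus 20 column gaps: 2079 + 320 = 2399 px.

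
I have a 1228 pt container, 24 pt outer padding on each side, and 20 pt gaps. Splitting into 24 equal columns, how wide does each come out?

Subtract both margins: 1228 − 2·24 = 1180 pt.
24c + 23·20 = 1180 → 24c = 720 → c = 30 pt.

30 pt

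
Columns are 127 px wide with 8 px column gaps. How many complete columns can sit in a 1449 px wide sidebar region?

10 columns: 10·127 + 9·8 = 1342 px ≤ 1449.
11 columns: 1477 px > 1449. So 10.

10 columns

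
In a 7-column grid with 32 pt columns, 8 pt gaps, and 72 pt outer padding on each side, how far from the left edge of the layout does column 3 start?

152 pt

Each column+gutter stride is 40 pt; 2 of them past the 72 pt margin is 72 + 80 = 152 pt.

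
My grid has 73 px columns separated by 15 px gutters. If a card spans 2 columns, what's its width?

2 columns plus 1 gutter: 146 + 15 = 161 px.

161 px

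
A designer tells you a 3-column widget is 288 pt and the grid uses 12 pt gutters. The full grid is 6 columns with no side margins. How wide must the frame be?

3 columns + 2 gutters: 3c + 2·12 = 288.
3c = 288 − 24 = 264, so c = 88 pt.
Frame = 6·88 + 5·12 = 528 + 60 = 588 pt.

588 pt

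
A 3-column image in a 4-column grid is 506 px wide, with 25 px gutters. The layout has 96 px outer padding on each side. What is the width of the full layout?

3 columns + 2 gutters: 3c + 2·25 = 506.
3c = 506 − 50 = 456, so c = 152 px.
Layout = 2·96 + 4·152 + 3·25 = 192 + 608 + 75 = 875 px.

875 px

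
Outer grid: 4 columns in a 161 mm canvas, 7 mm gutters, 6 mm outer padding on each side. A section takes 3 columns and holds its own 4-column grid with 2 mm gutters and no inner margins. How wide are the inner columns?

26 mm

Inside the margins: 161 − 12 = 149 mm.
149 − 3·7 = 128; ÷4 gives c = 32 mm.
Span of 3: 3·32 + 2·7 = 96 + 14 = 110 mm.
4 columns + 3 gutters: 4d + 3·2 = 110.
4d = 110 − 6 = 104, so d = 26 mm.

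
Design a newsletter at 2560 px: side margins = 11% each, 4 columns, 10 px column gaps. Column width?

2560 × (1 − 2·11%) = 2560 × 78% = 1996.8 px for the columns.
Subtracting 3 column gaps of 10 leaves 1966.8 for 4 columns, so c = 491.7 px.

491.7 px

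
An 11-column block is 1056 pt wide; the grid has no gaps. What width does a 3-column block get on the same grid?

288 pt

1056 / 11 = 96 pt per column.
3-column span = 3·96 = 288 pt.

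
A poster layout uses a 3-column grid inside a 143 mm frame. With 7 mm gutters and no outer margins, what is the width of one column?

43 mm

3c + 2·7 = 143 → 3c = 129 → c = 43 mm.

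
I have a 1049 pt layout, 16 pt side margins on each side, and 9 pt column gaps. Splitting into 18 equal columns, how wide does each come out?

Content width = 1049 − 2·16 = 1017 pt.
18c + 17·9 = 1017 → 18c = 864 → c = 48 pt.

48 pt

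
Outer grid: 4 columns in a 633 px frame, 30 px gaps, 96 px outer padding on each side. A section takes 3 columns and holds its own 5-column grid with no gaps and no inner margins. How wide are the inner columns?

Outer content = 633 − 2·96 = 441 px.
4 columns + 3 gaps: 4c + 3·30 = 441.
4c = 441 − 90 = 351, so c = 87.75 px.
Span of 3: 3·87.75 + 2·30 = 263.25 + 60 = 323.25 px.
323.25 / 5 = 64.65 px per column.

64.65 px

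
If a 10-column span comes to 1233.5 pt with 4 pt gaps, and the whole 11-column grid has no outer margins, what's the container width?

1233.5 − 9·4 = 1197.5; ÷10 gives c = 119.75 pt.
Total width: 11·119.75 + 10·4 = 1357.25 pt.

1357.25 pt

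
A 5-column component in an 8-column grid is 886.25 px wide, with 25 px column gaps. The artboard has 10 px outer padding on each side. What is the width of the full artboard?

1453 px

5 columns + 4 column gaps: 5c + 4·25 = 886.25.
5c = 886.25 − 100 = 786.25, so c = 157.25 px.
Adding margins, columns and gutters: 20 + 1258 + 175 = 1453 px.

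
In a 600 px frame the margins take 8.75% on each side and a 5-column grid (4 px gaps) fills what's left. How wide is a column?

Margins: 8.75% × 600 = 52.5 px each, so content = 600 − 105 = 495 px.
5c + 4·4 = 495 → 5c = 479 → c = 95.8 px.

95.8 px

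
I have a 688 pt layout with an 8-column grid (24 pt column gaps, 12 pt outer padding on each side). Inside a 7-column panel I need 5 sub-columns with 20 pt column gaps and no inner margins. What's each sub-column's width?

99.6 pt

Outer content = 688 − 2·12 = 664 pt.
8c + 7·24 = 664 → 8c = 496 → c = 62 pt.
Span of 7: 7·62 + 6·24 = 434 + 144 = 578 pt.
578 − 4·20 = 498; ÷5 gives d = 99.6 pt.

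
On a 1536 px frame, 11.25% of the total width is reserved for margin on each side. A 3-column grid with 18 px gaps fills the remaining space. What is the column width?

384.8 px

Each margin = 11.25% of 1536 = 172.8 px; content = 1536 − 2·172.8 = 1190.4 px.
3 columns + 2 gaps: 3c + 2·18 = 1190.4.
3c = 1190.4 − 36 = 1154.4, so c = 384.8 px.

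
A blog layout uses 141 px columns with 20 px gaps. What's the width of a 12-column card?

1912 px

12 columns plus 11 gaps: 1692 + 220 = 1912 px.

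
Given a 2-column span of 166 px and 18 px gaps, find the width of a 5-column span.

166 − 1·18 = 148; ÷2 gives c = 74 px.
5-column span = 5·74 + 4·18 = 442 px.

442 px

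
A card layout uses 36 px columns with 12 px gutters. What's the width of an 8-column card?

372 px

8-column span = 8·36 + 7·12 = 372 px.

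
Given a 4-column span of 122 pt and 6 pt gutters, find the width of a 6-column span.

186 pt

122 − 3·6 = 104; ÷4 gives c = 26 pt.
Span of 6: 6·26 + 5·6 = 156 + 30 = 186 pt.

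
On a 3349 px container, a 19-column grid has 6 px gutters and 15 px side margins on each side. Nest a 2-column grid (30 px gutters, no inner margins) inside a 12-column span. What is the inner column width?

1032 px

Subtract both margins: 3349 − 2·15 = 3319 px.
19c + 18·6 = 3319 → 19c = 3211 → c = 169 px.
12-column span = 12·169 + 11·6 = 2094 px.
2094 − 1·30 = 2064; ÷2 gives d = 1032 px.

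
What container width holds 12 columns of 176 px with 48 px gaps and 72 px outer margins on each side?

Total width: 2·72 + 12·176 + 11·48 = 2784 px.

2784 px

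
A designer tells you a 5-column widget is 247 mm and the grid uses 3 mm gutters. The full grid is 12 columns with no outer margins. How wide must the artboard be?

597 mm

Subtracting 4 gutters of 3 leaves 235 for 5 columns, so c = 47 mm.
Artboard = 12·47 + 11·3 = 564 + 33 = 597 mm.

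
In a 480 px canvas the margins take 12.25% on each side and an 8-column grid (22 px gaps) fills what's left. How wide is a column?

26.05 px

Each margin = 12.25% of 480 = 58.8 px; content = 480 − 2·58.8 = 362.4 px.
362.4 − 7·22 = 208.4; ÷8 gives c = 26.05 px.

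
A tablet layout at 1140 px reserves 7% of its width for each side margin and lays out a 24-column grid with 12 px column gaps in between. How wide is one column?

1140 × (1 − 2·7%) = 1140 × 86% = 980.4 px for the columns.
980.4 − 23·12 = 704.4; ÷24 gives c = 29.35 px.

29.35 px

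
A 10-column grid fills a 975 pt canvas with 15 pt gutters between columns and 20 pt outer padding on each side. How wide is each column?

80 pt

Subtract both margins: 975 − 2·20 = 935 pt.
10c + 9·15 = 935 → 10c = 800 → c = 80 pt.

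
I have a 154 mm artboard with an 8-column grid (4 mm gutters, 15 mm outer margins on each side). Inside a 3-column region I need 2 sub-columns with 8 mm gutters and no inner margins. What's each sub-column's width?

18 mm

Inside the margins: 154 − 30 = 124 mm.
8c + 7·4 = 124 → 8c = 96 → c = 12 mm.
3-column span = 3·12 + 2·4 = 44 mm.
Subtracting 1 gutter of 8 leaves 36 for 2 columns, so d = 18 mm.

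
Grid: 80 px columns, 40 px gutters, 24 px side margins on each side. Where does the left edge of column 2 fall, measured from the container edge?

144 px

Column 2 starts at margin + 1·(column + gutter) = 24 + 1·120 = 144 px.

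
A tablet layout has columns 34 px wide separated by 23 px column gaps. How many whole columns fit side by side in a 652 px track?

11 columns: 11·34 + 10·23 = 604 px ≤ 652.
12 columns: 661 px > 652. So 11.

11 columns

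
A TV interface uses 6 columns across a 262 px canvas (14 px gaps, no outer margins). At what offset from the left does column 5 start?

184 px

6 columns + 5 gaps: 6c + 5·14 = 262.
6c = 262 − 70 = 192, so c = 32 px.
Before column 5: 4 columns + 4 gaps.
Offset = 4·(32 + 14) = 4·46 = 184 px.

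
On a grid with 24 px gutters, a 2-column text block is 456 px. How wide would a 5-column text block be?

1176 px

456 − 1·24 = 432; ÷2 gives c = 216 px.
5 columns plus 4 gutters: 1080 + 96 = 1176 px.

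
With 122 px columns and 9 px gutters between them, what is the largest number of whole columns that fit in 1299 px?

9 columns

9 columns: 9·122 + 8·9 = 1170 px ≤ 1299.
10 columns: 1301 px > 1299. So 9.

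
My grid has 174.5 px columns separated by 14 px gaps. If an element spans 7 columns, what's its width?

1305.5 px

7-column span = 7·174.5 + 6·14 = 1305.5 px.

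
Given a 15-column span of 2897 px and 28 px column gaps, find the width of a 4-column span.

752 px

2897 − 14·28 = 2505; ÷15 gives c = 167 px.
4 columns plus 3 column gaps: 668 + 84 = 752 px.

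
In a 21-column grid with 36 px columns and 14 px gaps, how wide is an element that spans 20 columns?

20 columns plus 19 gaps: 720 + 266 = 986 px.

986 px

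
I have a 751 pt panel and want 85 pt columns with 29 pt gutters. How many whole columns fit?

6 columns

k columns need k·85 + (k−1)·29 = k·114 − 29.
k·114 − 29 ≤ 751 → k ≤ 780 / 114 ≈ 6.84, so k = 6.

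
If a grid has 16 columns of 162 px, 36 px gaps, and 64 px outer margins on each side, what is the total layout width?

3260 px

Total width: 2·64 + 16·162 + 15·36 = 3260 px.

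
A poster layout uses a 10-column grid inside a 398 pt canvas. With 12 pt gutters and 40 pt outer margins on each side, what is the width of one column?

Inside the margins: 398 − 80 = 318 pt.
10c + 9·12 = 318 → 10c = 210 → c = 21 pt.

21 pt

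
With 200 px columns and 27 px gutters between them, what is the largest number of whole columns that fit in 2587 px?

Each extra column adds 200 + 27 = 227 px.
(2587 + 27) / 227 = 11.52, so 11 columns fit.

11 columns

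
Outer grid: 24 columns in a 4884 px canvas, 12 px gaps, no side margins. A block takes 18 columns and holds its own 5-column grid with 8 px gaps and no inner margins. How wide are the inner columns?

725.6 px

24 columns + 23 gaps: 24c + 23·12 = 4884.
24c = 4884 − 276 = 4608, so c = 192 px.
Span of 18: 18·192 + 17·12 = 3456 + 204 = 3660 px.
3660 − 4·8 = 3628; ÷5 gives d = 725.6 px.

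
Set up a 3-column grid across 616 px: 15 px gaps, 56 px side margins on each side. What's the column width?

Content width = 616 − 2·56 = 504 px.
504 − 2·15 = 474; ÷3 gives c = 158 px.

158 px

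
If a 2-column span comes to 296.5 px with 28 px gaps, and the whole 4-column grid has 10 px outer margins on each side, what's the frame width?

641 px

2 columns + 1 gap: 2c + 1·28 = 296.5.
2c = 296.5 − 28 = 268.5, so c = 134.25 px.
Adding margins, columns and gutters: 20 + 537 + 84 = 641 px.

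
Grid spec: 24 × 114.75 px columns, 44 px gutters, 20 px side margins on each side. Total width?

Adding margins, columns and gutters: 40 + 2754 + 1012 = 3806 px.

3806 px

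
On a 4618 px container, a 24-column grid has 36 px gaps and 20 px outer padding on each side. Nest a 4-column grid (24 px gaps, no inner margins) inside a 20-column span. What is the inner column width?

Inside the margins: 4618 − 40 = 4578 px.
24c + 23·36 = 4578 → 24c = 3750 → c = 156.25 px.
20 columns plus 19 gaps: 3125 + 684 = 3809 px.
Subtracting 3 gaps of 24 leaves 3737 for 4 columns, so d = 934.25 px.

934.25 px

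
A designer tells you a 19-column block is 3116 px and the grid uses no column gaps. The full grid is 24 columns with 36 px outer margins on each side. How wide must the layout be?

3116 / 19 = 164 px per column.
Summing: 72 + 3936 = 4008 px.

4008 px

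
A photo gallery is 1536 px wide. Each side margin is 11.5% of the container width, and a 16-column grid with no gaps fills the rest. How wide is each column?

Each margin = 11.5% of 1536 = 176.64 px; content = 1536 − 2·176.64 = 1182.72 px.
16c = 1182.72 → c = 73.92 px.

73.92 px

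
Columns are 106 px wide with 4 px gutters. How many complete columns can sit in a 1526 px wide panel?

13 columns

Each extra column adds 106 + 4 = 110 px.
(1526 + 4) / 110 = 13.91, so 13 columns fit.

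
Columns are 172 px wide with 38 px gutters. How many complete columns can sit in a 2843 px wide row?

Each extra column adds 172 + 38 = 210 px.
(2843 + 38) / 210 = 13.72, so 13 columns fit.

13 columns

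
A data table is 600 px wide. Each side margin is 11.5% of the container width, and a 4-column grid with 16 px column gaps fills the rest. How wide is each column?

Margins: 11.5% × 600 = 69 px each, so content = 600 − 138 = 462 px.
4 columns + 3 column gaps: 4c + 3·16 = 462.
4c = 462 − 48 = 414, so c = 103.5 px.

103.5 px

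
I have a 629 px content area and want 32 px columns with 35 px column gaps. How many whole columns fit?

9 columns

Each extra column adds 32 + 35 = 67 px.
(629 + 35) / 67 = 9.91, so 9 columns fit.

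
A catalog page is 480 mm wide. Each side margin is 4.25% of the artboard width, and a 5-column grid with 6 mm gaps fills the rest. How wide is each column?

Margins: 4.25% × 480 = 20.4 mm each, so content = 480 − 40.8 = 439.2 mm.
5c + 4·6 = 439.2 → 5c = 415.2 → c = 83.04 mm.

83.04 mm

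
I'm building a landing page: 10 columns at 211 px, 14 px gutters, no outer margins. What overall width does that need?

2236 px

Canvas = 10·211 + 9·14 = 2110 + 126 = 2236 px.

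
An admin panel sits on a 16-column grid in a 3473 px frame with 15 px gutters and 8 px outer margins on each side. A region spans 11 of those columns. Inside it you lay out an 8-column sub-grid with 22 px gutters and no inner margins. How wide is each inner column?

Outer content = 3473 − 2·8 = 3457 px.
3457 − 15·15 = 3232; ÷16 gives c = 202 px.
Span of 11: 11·202 + 10·15 = 2222 + 150 = 2372 px.
8d + 7·22 = 2372 → 8d = 2218 → d = 277.25 px.

277.25 px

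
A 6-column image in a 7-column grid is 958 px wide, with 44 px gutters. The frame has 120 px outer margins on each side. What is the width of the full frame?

958 − 5·44 = 738; ÷6 gives c = 123 px.
Adding margins, columns and gutters: 240 + 861 + 264 = 1365 px.

1365 px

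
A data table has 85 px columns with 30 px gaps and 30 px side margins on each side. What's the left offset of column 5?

Each column+gutter stride is 115 px; 4 of them past the 30 px margin is 30 + 460 = 490 px.

490 px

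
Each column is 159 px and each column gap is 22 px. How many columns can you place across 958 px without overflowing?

Each extra column adds 159 + 22 = 181 px.
(958 + 22) / 181 = 5.41, so 5 columns fit.

5 columns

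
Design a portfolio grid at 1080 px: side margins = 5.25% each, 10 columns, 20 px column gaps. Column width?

78.66 px

1080 × (1 − 2·5.25%) = 1080 × 89.5% = 966.6 px for the columns.
966.6 − 9·20 = 786.6; ÷10 gives c = 78.66 px.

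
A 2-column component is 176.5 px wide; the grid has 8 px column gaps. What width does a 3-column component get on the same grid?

268.75 px

Subtracting 1 column gap of 8 leaves 168.5 for 2 columns, so c = 84.25 px.
Span of 3: 3·84.25 + 2·8 = 252.75 + 16 = 268.75 px.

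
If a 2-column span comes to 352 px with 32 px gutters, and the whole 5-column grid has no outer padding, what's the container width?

2c + 1·32 = 352 → 2c = 320 → c = 160 px.
Container = 5·160 + 4·32 = 800 + 128 = 928 px.

928 px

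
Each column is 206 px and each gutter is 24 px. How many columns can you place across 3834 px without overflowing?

Each extra column adds 206 + 24 = 230 px.
(3834 + 24) / 230 = 16.77, so 16 columns fit.

16 columns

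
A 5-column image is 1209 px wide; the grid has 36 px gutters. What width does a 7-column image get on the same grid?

1209 − 4·36 = 1065; ÷5 gives c = 213 px.
7 columns plus 6 gutters: 1491 + 216 = 1707 px.

1707 px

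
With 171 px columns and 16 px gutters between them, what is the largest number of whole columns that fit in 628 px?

3 columns: 3·171 + 2·16 = 545 px ≤ 628.
4 columns: 732 px > 628. So 3.

3 columns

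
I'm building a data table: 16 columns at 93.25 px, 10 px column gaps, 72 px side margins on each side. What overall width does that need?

1786 px

Frame = 2·72 + 16·93.25 + 15·10 = 144 + 1492 + 150 = 1786 px.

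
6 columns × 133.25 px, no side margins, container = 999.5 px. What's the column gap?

40 px

6 columns take 6·133.25 = 799.5 px; remaining 200 splits into 5 column gaps.
g = 200 / 5 = 40 px.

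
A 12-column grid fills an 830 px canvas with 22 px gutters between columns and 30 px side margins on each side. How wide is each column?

Inside the margins: 830 − 60 = 770 px.
12c + 11·22 = 770 → 12c = 528 → c = 44 px.

44 px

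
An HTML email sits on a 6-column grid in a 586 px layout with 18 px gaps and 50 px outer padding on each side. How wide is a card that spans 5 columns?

402 px

Subtract both margins: 586 − 2·50 = 486 px.
6 columns + 5 gaps: 6c + 5·18 = 486.
6c = 486 − 90 = 396, so c = 66 px.
5-column span = 5·66 + 4·18 = 402 px.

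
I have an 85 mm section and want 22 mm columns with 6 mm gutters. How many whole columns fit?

3 columns

3 columns: 3·22 + 2·6 = 78 mm ≤ 85.
4 columns: 106 mm > 85. So 3.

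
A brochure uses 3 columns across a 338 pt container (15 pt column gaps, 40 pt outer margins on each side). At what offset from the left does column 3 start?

Subtract both margins: 338 − 2·40 = 258 pt.
Subtracting 2 column gaps of 15 leaves 228 for 3 columns, so c = 76 pt.
Before column 3: the margin + 2 columns + 2 column gaps.
Offset = 40 + 2·(76 + 15) = 40 + 182 = 222 pt.

222 pt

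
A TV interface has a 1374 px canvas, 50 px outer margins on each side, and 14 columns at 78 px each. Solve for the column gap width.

Take off 100 px of margins, leaving 1274 px.
14 columns take 14·78 = 1092 px; remaining 182 splits into 13 column gaps.
g = 182 / 13 = 14 px.

14 px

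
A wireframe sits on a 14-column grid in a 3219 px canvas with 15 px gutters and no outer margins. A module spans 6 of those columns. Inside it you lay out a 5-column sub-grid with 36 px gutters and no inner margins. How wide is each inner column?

245.4 px

14c + 13·15 = 3219 → 14c = 3024 → c = 216 px.
6 columns plus 5 gutters: 1296 + 75 = 1371 px.
1371 − 4·36 = 1227; ÷5 gives d = 245.4 px.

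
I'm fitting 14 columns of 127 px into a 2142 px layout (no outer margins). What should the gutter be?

28 px

Columns use 1778 px, leaving 364 px across 13 gutters = 28 px each.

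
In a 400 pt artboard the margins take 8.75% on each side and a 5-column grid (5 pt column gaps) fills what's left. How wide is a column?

62 pt

Each margin = 8.75% of 400 = 35 pt; content = 400 − 2·35 = 330 pt.
Subtracting 4 column gaps of 5 leaves 310 for 5 columns, so c = 62 pt.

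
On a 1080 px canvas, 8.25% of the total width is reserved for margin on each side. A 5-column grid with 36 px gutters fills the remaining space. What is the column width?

1080 × (1 − 2·8.25%) = 1080 × 83.5% = 901.8 px for the columns.
5 columns + 4 gutters: 5c + 4·36 = 901.8.
5c = 901.8 − 144 = 757.8, so c = 151.56 px.

151.56 px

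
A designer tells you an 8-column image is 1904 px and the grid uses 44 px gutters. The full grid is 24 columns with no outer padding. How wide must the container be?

5800 px

8c + 7·44 = 1904 → 8c = 1596 → c = 199.5 px.
Summing: 4788 + 1012 = 5800 px.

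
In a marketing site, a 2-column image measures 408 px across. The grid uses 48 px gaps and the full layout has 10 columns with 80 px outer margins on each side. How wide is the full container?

2392 px

2c + 1·48 = 408 → 2c = 360 → c = 180 px.
Total width: 2·80 + 10·180 + 9·48 = 2392 px.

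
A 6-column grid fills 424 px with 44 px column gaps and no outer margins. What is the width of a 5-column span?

Subtracting 5 column gaps of 44 leaves 204 for 6 columns, so c = 34 px.
5-column span = 5·34 + 4·44 = 346 px.

346 px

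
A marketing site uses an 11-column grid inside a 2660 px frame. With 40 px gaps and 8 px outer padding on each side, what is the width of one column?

204 px

Subtract both margins: 2660 − 2·8 = 2644 px.
Subtracting 10 gaps of 40 leaves 2244 for 11 columns, so c = 204 px.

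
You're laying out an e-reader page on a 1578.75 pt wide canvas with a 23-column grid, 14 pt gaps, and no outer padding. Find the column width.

23 columns + 22 gaps: 23c + 22·14 = 1578.75.
23c = 1578.75 − 308 = 1270.75, so c = 55.25 pt.

55.25 pt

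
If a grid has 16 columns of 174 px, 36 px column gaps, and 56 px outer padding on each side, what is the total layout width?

Total width: 2·56 + 16·174 + 15·36 = 3436 px.

3436 px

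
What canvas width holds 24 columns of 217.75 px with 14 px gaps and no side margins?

5548 px

Canvas = 24·217.75 + 23·14 = 5226 + 322 = 5548 px.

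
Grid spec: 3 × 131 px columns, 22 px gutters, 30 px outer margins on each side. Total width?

Frame = 2·30 + 3·131 + 2·22 = 60 + 393 + 44 = 497 px.

497 px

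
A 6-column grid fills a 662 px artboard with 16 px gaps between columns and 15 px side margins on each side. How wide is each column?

Content width = 662 − 2·15 = 632 px.
632 − 5·16 = 552; ÷6 gives c = 92 px.

92 px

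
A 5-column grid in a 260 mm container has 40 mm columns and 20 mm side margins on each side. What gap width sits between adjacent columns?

Take off 40 mm of margins, leaving 220 mm.
Columns use 200 mm, leaving 20 mm across 4 gaps = 5 mm each.

5 mm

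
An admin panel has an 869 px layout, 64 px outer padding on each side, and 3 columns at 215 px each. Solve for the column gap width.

Take off 128 px of margins, leaving 741 px.
Columns use 645 px, leaving 96 px across 2 column gaps = 48 px each.

48 px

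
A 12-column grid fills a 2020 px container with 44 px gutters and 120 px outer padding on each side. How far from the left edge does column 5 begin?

728 px

Subtract both margins: 2020 − 2·120 = 1780 px.
Subtracting 11 gutters of 44 leaves 1296 for 12 columns, so c = 108 px.
Before column 5: the margin + 4 columns + 4 gutters.
Offset = 120 + 4·(108 + 44) = 120 + 608 = 728 px.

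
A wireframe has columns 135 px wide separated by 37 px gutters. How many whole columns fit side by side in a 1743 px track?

10 columns

Each extra column adds 135 + 37 = 172 px.
(1743 + 37) / 172 = 10.35, so 10 columns fit.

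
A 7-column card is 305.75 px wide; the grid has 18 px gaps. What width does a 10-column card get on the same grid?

Subtracting 6 gaps of 18 leaves 197.75 for 7 columns, so c = 28.25 px.
Span of 10: 10·28.25 + 9·18 = 282.5 + 162 = 444.5 px.

444.5 px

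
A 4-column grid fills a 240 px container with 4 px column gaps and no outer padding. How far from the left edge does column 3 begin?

240 − 3·4 = 228; ÷4 gives c = 57 px.
No margin, so column 3 starts at 2·(column + gutter) = 2·61 = 122 px.

122 px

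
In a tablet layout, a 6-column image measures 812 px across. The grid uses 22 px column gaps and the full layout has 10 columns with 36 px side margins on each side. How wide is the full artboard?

812 − 5·22 = 702; ÷6 gives c = 117 px.
Total width: 2·36 + 10·117 + 9·22 = 1440 px.

1440 px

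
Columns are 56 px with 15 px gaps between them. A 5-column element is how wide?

Span of 5: 5·56 + 4·15 = 280 + 60 = 340 px.

340 px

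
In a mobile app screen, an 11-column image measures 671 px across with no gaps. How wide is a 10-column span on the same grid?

11c = 671 → c = 61 px.
10-column span = 10·61 = 610 px.

610 px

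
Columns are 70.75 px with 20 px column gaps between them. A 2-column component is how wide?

161.5 px

2-column span = 2·70.75 + 1·20 = 161.5 px.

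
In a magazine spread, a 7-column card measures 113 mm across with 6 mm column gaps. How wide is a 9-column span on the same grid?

147 mm

7c + 6·6 = 113 → 7c = 77 → c = 11 mm.
9 columns plus 8 column gaps: 99 + 48 = 147 mm.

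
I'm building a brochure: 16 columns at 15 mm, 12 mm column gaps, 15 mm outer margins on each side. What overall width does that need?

450 mm

Total width: 2·15 + 16·15 + 15·12 = 450 mm.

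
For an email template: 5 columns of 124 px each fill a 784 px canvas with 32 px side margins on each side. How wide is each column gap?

Take off 64 px of margins, leaving 720 px.
5·124 + 4g = 720 → 4g = 100 → g = 25 px.

25 px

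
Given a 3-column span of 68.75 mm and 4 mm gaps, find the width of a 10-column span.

238.5 mm

68.75 − 2·4 = 60.75; ÷3 gives c = 20.25 mm.
10 columns plus 9 gaps: 202.5 + 36 = 238.5 mm.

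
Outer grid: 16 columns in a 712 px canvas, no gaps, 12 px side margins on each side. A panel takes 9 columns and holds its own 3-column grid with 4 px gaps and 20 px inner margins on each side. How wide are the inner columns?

113 px

Subtract both margins: 712 − 2·12 = 688 px.
With no gaps, each column is 688/16 = 43 px.
9-column span = 9·43 = 387 px.
Inner content = 387 − 2·20 = 347 px.
Subtracting 2 gaps of 4 leaves 339 for 3 columns, so d = 113 px.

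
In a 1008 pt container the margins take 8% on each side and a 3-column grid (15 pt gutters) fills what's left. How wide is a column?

272.24 pt

1008 × (1 − 2·8%) = 1008 × 84% = 846.72 pt for the columns.
3c + 2·15 = 846.72 → 3c = 816.72 → c = 272.24 pt.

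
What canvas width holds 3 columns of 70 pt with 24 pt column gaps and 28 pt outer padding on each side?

314 pt

Canvas = 2·28 + 3·70 + 2·24 = 56 + 210 + 48 = 314 pt.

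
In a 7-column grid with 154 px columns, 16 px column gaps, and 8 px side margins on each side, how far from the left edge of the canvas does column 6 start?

858 px

Before column 6: the margin + 5 columns + 5 column gaps.
Offset = 8 + 5·(154 + 16) = 8 + 850 = 858 px.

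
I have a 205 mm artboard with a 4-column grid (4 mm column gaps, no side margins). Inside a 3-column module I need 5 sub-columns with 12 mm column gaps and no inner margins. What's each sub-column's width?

20.95 mm

4 columns + 3 column gaps: 4c + 3·4 = 205.
4c = 205 − 12 = 193, so c = 48.25 mm.
3 columns plus 2 column gaps: 144.75 + 8 = 152.75 mm.
5d + 4·12 = 152.75 → 5d = 104.75 → d = 20.95 mm.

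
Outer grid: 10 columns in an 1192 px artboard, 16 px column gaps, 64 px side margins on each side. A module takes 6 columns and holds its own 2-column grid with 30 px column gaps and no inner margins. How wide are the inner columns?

301 px

Take off 128 px of margins, leaving 1064 px.
10 columns + 9 column gaps: 10c + 9·16 = 1064.
10c = 1064 − 144 = 920, so c = 92 px.
6 columns plus 5 column gaps: 552 + 80 = 632 px.
2 columns + 1 column gap: 2d + 1·30 = 632.
2d = 632 − 30 = 602, so d = 301 px.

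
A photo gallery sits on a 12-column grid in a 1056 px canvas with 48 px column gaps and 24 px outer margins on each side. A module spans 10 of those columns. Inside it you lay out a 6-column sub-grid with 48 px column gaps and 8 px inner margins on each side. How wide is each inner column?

96 px

Outer content = 1056 − 2·24 = 1008 px.
12c + 11·48 = 1008 → 12c = 480 → c = 40 px.
10-column span = 10·40 + 9·48 = 832 px.
Inner content = 832 − 2·8 = 816 px.
Subtracting 5 column gaps of 48 leaves 576 for 6 columns, so d = 96 px.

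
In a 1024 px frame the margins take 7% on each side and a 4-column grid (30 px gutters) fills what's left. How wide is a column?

197.66 px

1024 × (1 − 2·7%) = 1024 × 86% = 880.64 px for the columns.
Subtracting 3 gutters of 30 leaves 790.64 for 4 columns, so c = 197.66 px.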